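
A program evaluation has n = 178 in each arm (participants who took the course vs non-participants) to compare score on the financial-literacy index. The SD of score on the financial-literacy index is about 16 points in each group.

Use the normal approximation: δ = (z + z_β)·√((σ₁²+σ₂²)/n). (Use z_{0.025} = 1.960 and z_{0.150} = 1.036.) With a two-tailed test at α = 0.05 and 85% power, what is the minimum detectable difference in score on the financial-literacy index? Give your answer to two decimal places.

δ = (z_{α/2} + z_β) · √((σ₁²+σ₂²)/n)
  = (1.960 + 1.036) · √(512/178)
  = 2.996 · √2.8764
  = 2.996 · 1.6960
  = 5.0812

Minimum detectable difference ≈ 5.08 points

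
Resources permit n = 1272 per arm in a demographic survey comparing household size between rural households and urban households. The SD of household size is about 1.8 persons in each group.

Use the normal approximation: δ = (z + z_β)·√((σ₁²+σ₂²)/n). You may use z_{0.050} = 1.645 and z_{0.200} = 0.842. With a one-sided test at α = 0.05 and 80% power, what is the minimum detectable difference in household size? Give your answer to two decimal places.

δ = (z_α + z_β) · √((σ₁²+σ₂²)/n)
  = (1.645 + 0.842) · √(6.48/1272)
  = 2.487 · √0.00509
  = 2.487 · 0.0714
  = 0.1775

Minimum detectable difference ≈ 0.18 persons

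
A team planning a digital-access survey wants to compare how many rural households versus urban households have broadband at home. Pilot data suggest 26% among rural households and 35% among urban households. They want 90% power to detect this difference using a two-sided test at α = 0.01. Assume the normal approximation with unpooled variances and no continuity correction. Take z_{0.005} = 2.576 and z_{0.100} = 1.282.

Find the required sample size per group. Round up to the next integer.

n = 772 per group

n = (z_{α/2} + z_β)² · [p₁(1−p₁) + p₂(1−p₂)] / (p₁ − p₂)²
  = (2.576 + 1.282)² · (0.26·0.74 + 0.35·0.65) / (-0.09)²
  = (3.858)² · (0.1924 + 0.2275) / 0.0081
  = 14.8842 · 0.4199 / 0.0081
  = 771.59
Round up → n = 772 per group.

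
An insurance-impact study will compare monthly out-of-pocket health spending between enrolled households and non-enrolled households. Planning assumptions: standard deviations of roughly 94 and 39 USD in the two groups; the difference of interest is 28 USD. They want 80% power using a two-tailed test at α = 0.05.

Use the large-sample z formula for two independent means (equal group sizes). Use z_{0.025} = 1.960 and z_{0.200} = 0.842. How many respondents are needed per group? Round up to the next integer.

n = (z_{α/2} + z_β)² · (σ₁² + σ₂²) / δ²
  = (1.960 + 0.842)² · (94² + 39² = 10357) / 28²
  = 7.8512 · 10357 / 784
  = 103.72
Round up → n = 104 per group.

n = 104 per group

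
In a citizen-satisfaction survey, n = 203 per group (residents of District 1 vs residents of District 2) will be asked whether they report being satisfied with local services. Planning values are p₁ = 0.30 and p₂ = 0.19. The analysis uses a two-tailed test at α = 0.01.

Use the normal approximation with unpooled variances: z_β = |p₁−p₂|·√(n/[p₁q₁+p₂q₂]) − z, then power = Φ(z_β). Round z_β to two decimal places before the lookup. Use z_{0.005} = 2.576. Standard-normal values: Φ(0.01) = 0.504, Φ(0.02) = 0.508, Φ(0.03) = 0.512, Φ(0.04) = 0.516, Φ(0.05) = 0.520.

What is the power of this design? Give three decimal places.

Power ≈ 0.508

z_β = |p₁−p₂|·√(n/[p₁q₁+p₂q₂]) − z_{α/2}
    = 0.11 · √(203/0.3639) − 2.576
    = 0.11 · 23.6188 − 2.576
    = 2.5981 − 2.576 = 0.0221 → 0.02
Power = Φ(0.02) = 0.508.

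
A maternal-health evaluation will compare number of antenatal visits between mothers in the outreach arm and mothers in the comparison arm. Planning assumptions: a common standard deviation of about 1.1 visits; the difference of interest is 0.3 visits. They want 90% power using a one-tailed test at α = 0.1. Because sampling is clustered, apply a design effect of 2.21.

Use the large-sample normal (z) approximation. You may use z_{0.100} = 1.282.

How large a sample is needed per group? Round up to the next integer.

n = (z_α + z_β)² · (σ₁² + σ₂²) / δ²
  = (1.282 + 1.282)² · (2·1.1² = 2.42) / 0.3²
  = 6.5741 · 2.42 / 0.09
  = 176.77
Design effect: 2.21 × 176.77 = 390.66.
Round up → n = 391 per group.

n = 391 per group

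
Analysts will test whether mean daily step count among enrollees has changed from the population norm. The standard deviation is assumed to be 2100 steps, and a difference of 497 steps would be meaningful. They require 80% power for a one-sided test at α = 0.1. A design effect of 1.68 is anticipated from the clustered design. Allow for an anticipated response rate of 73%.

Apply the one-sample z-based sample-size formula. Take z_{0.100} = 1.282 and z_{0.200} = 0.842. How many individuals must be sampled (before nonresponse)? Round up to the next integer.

n = (z_α + z_β)² · σ² / δ²
  = (1.282 + 0.842)² · 2100² / 497²
  = 4.5114 · 4410000 / 247009
  = 80.54
Design effect: 1.68 × 80.54 = 135.31.
Adjust for 73% response: 135.31 / 0.73 = 185.36.
Round up → n = 186.

n = 186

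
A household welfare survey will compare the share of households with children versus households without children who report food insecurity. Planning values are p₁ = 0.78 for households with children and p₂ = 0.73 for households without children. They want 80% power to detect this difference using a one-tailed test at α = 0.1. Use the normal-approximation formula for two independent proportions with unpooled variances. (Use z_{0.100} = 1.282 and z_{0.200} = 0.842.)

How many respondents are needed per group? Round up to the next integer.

n = 666 per group

n = (z_α + z_β)² · [p₁(1−p₁) + p₂(1−p₂)] / (p₁ − p₂)²
  = (1.282 + 0.842)² · (0.78·0.22 + 0.73·0.27) / (0.05)²
  = (2.124)² · (0.1716 + 0.1971) / 0.0025
  = 4.5114 · 0.3687 / 0.0025
  = 665.34
Round up → n = 666 per group.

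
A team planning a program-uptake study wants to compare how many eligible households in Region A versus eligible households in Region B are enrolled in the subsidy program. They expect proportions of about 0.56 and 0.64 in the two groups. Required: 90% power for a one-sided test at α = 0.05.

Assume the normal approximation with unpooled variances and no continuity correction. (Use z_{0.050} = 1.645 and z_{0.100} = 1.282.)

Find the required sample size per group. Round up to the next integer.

n = (z_α + z_β)² · [p₁(1−p₁) + p₂(1−p₂)] / (p₁ − p₂)²
  = (1.645 + 1.282)² · (0.56·0.44 + 0.64·0.36) / (-0.08)²
  = (2.927)² · (0.2464 + 0.2304) / 0.0064
  = 8.5673 · 0.4768 / 0.0064
  = 638.27
Round up → n = 639 per group.

n = 639 per group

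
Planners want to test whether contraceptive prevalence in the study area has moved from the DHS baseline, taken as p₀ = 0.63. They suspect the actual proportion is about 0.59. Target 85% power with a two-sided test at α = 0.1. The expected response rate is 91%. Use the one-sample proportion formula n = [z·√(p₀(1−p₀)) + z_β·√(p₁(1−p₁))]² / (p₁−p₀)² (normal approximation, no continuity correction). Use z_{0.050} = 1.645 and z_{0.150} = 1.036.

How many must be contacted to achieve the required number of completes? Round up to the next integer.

n = 1168

n = [z_{α/2}·√(p₀q₀) + z_β·√(p₁q₁)]² / (p₁ − p₀)²
  = [1.645·√(0.63·0.37) + 1.036·√(0.59·0.41)]² / (-0.04)²
  = [1.645·0.4828 + 1.036·0.4918]² / 0.0016
  = [1.3038]² / 0.0016
  = 1062.36
Adjust for 91% response: 1062.36 / 0.91 = 1167.42.
Round up → n = 1168.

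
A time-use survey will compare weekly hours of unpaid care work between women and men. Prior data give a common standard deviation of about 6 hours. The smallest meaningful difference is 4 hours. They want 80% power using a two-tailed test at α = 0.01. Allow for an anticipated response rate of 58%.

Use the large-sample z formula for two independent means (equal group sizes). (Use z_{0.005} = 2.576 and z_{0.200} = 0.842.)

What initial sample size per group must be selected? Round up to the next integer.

n = 91 per group

n = (z_{α/2} + z_β)² · (σ₁² + σ₂²) / δ²
  = (2.576 + 0.842)² · (2·6² = 72) / 4²
  = 11.6827 · 72 / 16
  = 52.57
Adjust for 58% response: 52.57 / 0.58 = 90.64.
Round up → n = 91 per group.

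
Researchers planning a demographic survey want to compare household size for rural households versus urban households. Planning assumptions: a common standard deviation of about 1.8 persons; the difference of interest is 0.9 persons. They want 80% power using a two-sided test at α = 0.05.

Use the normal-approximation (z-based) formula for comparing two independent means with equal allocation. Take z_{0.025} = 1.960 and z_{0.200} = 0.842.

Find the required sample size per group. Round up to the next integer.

n = 63 per group

n = (z_{α/2} + z_β)² · (σ₁² + σ₂²) / δ²
  = (1.960 + 0.842)² · (2·1.8² = 6.48) / 0.9²
  = 7.8512 · 6.48 / 0.81
  = 62.81
Round up → n = 63 per group.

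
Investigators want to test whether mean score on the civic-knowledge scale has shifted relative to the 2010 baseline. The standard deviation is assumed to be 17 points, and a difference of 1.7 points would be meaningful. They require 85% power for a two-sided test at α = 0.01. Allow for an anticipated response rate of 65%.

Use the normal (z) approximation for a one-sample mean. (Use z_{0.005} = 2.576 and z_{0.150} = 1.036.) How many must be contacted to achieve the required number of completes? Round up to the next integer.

n = (z_{α/2} + z_β)² · σ² / δ²
  = (2.576 + 1.036)² · 17² / 1.7²
  = 13.0465 · 289 / 2.89
  = 1304.65
Adjust for 65% response: 1304.65 / 0.65 = 2007.16.
Round up → n = 2008.

n = 2008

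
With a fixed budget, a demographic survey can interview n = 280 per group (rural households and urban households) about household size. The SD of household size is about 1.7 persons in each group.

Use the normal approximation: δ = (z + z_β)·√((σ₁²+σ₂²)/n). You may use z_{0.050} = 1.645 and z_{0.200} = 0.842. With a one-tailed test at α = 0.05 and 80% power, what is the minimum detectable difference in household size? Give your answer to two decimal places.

δ = (z_α + z_β) · √((σ₁²+σ₂²)/n)
  = (1.645 + 0.842) · √(5.78/280)
  = 2.487 · √0.02064
  = 2.487 · 0.1437
  = 0.3573

Minimum detectable difference ≈ 0.36 persons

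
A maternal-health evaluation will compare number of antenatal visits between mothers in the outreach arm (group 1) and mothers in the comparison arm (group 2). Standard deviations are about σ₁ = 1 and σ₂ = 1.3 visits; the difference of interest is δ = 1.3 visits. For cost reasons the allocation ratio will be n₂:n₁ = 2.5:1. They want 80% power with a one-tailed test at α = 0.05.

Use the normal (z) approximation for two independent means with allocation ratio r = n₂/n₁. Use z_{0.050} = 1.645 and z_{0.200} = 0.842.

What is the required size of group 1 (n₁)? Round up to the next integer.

n₁ = (z_α + z_β)² · (σ₁² + σ₂²/r) / δ²
   = (1.645 + 0.842)² · (1² + 1.3²/2.5) / 1.3²
   = 6.1852 · (1 + 0.676) / 1.69
   = 6.1852 · 1.676 / 1.69
   = 6.13
Round up → n₁ = 7; n₂ = r·n₁ = 2.5 × 7 = 18.

n₁ = 7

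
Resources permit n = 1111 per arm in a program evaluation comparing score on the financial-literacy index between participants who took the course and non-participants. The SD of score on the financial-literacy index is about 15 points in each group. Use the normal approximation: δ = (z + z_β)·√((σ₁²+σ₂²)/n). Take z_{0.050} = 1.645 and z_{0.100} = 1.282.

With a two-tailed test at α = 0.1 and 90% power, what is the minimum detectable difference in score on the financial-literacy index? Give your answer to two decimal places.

Minimum detectable difference ≈ 1.86 points

δ = (z_{α/2} + z_β) · √((σ₁²+σ₂²)/n)
  = (1.645 + 1.282) · √(450/1111)
  = 2.927 · √0.40504
  = 2.927 · 0.6364
  = 1.8628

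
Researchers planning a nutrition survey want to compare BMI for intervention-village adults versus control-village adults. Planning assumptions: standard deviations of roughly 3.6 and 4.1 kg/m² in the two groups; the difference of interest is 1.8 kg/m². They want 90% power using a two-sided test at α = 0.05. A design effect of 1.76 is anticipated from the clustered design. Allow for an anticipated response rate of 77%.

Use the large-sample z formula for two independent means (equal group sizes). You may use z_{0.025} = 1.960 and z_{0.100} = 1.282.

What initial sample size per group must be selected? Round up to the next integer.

n = 221 per group

n = (z_{α/2} + z_β)² · (σ₁² + σ₂²) / δ²
  = (1.960 + 1.282)² · (3.6² + 4.1² = 29.77) / 1.8²
  = 10.5106 · 29.77 / 3.24
  = 96.57
Design effect: 1.76 × 96.57 = 169.97.
Adjust for 77% response: 169.97 / 0.77 = 220.74.
Round up → n = 221 per group.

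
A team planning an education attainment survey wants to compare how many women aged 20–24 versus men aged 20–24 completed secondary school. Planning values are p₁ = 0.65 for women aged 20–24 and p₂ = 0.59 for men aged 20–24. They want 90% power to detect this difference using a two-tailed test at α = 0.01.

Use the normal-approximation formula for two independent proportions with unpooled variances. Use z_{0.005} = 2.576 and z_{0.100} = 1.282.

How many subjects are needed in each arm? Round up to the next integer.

n = 1941 per group

n = (z_{α/2} + z_β)² · [p₁(1−p₁) + p₂(1−p₂)] / (p₁ − p₂)²
  = (2.576 + 1.282)² · (0.65·0.35 + 0.59·0.41) / (0.06)²
  = (3.858)² · (0.2275 + 0.2419) / 0.0036
  = 14.8842 · 0.4694 / 0.0036
  = 1940.73
Round up → n = 1941 per group.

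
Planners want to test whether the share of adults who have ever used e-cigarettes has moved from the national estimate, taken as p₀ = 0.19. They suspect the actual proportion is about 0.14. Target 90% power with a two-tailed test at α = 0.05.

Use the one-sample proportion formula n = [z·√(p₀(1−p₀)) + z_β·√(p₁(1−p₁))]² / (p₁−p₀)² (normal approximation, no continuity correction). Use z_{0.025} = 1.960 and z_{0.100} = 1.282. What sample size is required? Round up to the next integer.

n = [z_{α/2}·√(p₀q₀) + z_β·√(p₁q₁)]² / (p₁ − p₀)²
  = [1.960·√(0.19·0.81) + 1.282·√(0.14·0.86)]² / (-0.05)²
  = [1.960·0.3923 + 1.282·0.3470]² / 0.0025
  = [1.2137]² / 0.0025
  = 589.27
Round up → n = 590.

n = 590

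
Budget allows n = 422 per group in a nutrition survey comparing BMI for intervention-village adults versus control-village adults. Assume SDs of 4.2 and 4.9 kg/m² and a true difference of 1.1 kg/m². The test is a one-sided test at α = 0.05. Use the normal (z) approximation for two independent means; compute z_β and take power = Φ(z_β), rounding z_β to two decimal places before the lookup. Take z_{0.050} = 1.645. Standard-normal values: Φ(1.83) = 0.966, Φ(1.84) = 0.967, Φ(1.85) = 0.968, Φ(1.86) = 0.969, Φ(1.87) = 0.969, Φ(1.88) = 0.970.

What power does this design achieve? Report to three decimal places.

Power ≈ 0.969

z_β = δ·√(n/(σ₁²+σ₂²)) − z_α
    = 1.1 · √(422/41.65) − 1.645
    = 1.1 · 3.18309 − 1.645
    = 3.5014 − 1.645 = 1.8564 → 1.86
Power = Φ(1.86) = 0.969.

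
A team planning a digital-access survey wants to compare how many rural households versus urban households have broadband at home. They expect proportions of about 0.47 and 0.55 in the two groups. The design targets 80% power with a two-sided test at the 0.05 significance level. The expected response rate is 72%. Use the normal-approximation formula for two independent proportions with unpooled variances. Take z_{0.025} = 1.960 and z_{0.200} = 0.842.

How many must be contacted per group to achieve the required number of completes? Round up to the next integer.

n = 847 per group

n = (z_{α/2} + z_β)² · [p₁(1−p₁) + p₂(1−p₂)] / (p₁ − p₂)²
  = (1.960 + 0.842)² · (0.47·0.53 + 0.55·0.45) / (-0.08)²
  = (2.802)² · (0.2491 + 0.2475) / 0.0064
  = 7.8512 · 0.4966 / 0.0064
  = 609.20
Adjust for 72% response: 609.20 / 0.72 = 846.12.
Round up → n = 847 per group.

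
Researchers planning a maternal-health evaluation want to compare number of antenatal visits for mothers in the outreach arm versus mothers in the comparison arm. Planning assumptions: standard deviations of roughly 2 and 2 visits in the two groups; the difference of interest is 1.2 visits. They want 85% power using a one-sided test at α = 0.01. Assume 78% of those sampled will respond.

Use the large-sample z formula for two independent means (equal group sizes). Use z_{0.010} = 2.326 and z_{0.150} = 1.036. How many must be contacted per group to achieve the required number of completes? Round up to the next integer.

n = 81 per group

n = (z_α + z_β)² · (σ₁² + σ₂²) / δ²
  = (2.326 + 1.036)² · (2² + 2² = 8) / 1.2²
  = 11.3030 · 8 / 1.44
  = 62.79
Adjust for 78% response: 62.79 / 0.78 = 80.51.
Round up → n = 81 per group.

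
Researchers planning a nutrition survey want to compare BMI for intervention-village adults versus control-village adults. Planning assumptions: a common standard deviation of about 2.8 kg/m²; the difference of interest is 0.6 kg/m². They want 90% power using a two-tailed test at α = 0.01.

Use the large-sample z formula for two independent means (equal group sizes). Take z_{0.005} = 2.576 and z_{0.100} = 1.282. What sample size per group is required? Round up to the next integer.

n = (z_{α/2} + z_β)² · (σ₁² + σ₂²) / δ²
  = (2.576 + 1.282)² · (2·2.8² = 15.68) / 0.6²
  = 14.8842 · 15.68 / 0.36
  = 648.29
Round up → n = 649 per group.

n = 649 per group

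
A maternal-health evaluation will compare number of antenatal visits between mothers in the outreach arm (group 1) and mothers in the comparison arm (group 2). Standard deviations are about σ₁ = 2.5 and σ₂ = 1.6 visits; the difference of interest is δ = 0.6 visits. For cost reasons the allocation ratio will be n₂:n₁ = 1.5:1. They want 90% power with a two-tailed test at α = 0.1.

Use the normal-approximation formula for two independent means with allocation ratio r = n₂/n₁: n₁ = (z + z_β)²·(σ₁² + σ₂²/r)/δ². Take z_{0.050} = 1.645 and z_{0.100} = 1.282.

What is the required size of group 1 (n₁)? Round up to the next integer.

n₁ = 190

n₁ = (z_{α/2} + z_β)² · (σ₁² + σ₂²/r) / δ²
   = (1.645 + 1.282)² · (2.5² + 1.6²/1.5) / 0.6²
   = 8.5673 · (6.25 + 1.7067) / 0.36
   = 8.5673 · 7.9567 / 0.36
   = 189.35
Round up → n₁ = 190; n₂ = r·n₁ = 1.5 × 190 = 285.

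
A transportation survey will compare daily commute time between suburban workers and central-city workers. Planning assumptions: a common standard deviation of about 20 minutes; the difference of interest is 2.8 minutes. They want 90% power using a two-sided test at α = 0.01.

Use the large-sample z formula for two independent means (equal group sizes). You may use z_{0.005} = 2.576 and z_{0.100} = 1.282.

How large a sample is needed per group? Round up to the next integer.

n = (z_{α/2} + z_β)² · (σ₁² + σ₂²) / δ²
  = (2.576 + 1.282)² · (2·20² = 800) / 2.8²
  = 14.8842 · 800 / 7.84
  = 1518.79
Round up → n = 1519 per group.

n = 1519 per group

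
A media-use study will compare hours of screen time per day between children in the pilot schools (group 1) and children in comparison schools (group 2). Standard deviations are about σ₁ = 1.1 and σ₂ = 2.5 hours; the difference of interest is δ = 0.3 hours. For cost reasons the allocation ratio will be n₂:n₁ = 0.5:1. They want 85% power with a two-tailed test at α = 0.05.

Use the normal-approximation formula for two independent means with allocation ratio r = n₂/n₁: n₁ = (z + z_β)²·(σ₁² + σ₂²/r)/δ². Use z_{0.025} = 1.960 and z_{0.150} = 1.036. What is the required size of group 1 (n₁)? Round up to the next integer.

n₁ = 1368

n₁ = (z_{α/2} + z_β)² · (σ₁² + σ₂²/r) / δ²
   = (1.960 + 1.036)² · (1.1² + 2.5²/0.5) / 0.3²
   = 8.9760 · (1.21 + 12.5) / 0.09
   = 8.9760 · 13.71 / 0.09
   = 1367.35
Round up → n₁ = 1368; n₂ = r·n₁ = 0.5 × 1368 = 684.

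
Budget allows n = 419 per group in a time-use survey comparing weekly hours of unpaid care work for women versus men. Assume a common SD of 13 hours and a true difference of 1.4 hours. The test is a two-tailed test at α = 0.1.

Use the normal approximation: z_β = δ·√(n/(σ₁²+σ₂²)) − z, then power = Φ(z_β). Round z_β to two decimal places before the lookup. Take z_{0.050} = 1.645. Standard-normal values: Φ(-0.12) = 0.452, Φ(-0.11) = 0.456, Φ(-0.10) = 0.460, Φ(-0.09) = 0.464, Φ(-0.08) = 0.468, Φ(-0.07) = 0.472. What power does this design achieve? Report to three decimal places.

z_β = δ·√(n/(σ₁²+σ₂²)) − z_{α/2}
    = 1.4 · √(419/338) − 1.645
    = 1.4 · 1.11339 − 1.645
    = 1.5588 − 1.645 = -0.0862 → -0.09
Power = Φ(-0.09) = 0.464.

Power ≈ 0.464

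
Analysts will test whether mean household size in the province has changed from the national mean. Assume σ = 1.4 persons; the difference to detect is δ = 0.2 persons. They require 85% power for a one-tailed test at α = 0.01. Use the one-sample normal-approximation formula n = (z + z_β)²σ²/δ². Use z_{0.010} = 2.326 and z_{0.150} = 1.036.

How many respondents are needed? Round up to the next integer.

n = 554

n = (z_α + z_β)² · σ² / δ²
  = (2.326 + 1.036)² · 1.4² / 0.2²
  = 11.3030 · 1.96 / 0.04
  = 553.85
Round up → n = 554.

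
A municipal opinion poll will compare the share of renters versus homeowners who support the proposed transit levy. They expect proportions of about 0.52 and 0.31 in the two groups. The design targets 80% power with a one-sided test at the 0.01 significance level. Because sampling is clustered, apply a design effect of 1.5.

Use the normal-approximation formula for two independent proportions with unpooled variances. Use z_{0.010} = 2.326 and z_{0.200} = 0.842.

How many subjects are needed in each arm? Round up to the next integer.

n = 159 per group

n = (z_α + z_β)² · [p₁(1−p₁) + p₂(1−p₂)] / (p₁ − p₂)²
  = (2.326 + 0.842)² · (0.52·0.48 + 0.31·0.69) / (0.21)²
  = (3.168)² · (0.2496 + 0.2139) / 0.0441
  = 10.0362 · 0.4635 / 0.0441
  = 105.48
Design effect: 1.5 × 105.48 = 158.22.
Round up → n = 159 per group.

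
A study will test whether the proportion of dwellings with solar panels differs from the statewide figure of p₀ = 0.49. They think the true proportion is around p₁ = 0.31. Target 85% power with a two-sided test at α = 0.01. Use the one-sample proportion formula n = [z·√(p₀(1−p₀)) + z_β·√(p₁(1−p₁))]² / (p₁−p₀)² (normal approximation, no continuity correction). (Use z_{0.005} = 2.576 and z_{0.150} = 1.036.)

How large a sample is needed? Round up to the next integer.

n = [z_{α/2}·√(p₀q₀) + z_β·√(p₁q₁)]² / (p₁ − p₀)²
  = [2.576·√(0.49·0.51) + 1.036·√(0.31·0.69)]² / (-0.18)²
  = [2.576·0.4999 + 1.036·0.4625]² / 0.0324
  = [1.7669]² / 0.0324
  = 96.35
Round up → n = 97.

n = 97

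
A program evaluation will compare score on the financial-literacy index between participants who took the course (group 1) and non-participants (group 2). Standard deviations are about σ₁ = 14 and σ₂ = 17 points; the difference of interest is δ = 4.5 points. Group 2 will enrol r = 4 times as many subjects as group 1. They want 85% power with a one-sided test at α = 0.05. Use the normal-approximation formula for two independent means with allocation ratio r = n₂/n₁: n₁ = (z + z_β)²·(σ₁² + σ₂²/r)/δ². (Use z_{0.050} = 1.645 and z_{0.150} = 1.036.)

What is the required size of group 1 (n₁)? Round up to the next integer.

n₁ = (z_α + z_β)² · (σ₁² + σ₂²/r) / δ²
   = (1.645 + 1.036)² · (14² + 17²/4) / 4.5²
   = 7.1878 · (196 + 72.25) / 20.25
   = 7.1878 · 268.25 / 20.25
   = 95.22
Round up → n₁ = 96; n₂ = r·n₁ = 4 × 96 = 384.

n₁ = 96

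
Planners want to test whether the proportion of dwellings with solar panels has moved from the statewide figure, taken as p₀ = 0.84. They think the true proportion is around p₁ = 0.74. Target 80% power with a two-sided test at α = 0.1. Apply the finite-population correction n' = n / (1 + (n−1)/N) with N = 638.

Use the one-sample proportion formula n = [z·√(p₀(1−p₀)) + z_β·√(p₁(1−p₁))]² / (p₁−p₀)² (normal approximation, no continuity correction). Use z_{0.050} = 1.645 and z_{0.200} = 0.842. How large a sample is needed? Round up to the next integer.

n = [z_{α/2}·√(p₀q₀) + z_β·√(p₁q₁)]² / (p₁ − p₀)²
  = [1.645·√(0.84·0.16) + 0.842·√(0.74·0.26)]² / (-0.10)²
  = [1.645·0.3666 + 0.842·0.4386]² / 0.0100
  = [0.9724]² / 0.0100
  = 94.56
Finite-population correction (N = 638): 94.56 / (1 + (94.56 − 1)/638) = 82.46.
Round up → n = 83.

n = 83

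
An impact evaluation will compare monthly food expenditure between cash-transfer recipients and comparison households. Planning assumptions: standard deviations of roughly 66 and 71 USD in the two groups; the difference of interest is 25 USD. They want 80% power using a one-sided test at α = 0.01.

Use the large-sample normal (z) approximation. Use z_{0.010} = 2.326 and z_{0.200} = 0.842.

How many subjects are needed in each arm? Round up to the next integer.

n = 151 per group

n = (z_α + z_β)² · (σ₁² + σ₂²) / δ²
  = (2.326 + 0.842)² · (66² + 71² = 9397) / 25²
  = 10.0362 · 9397 / 625
  = 150.90
Round up → n = 151 per group.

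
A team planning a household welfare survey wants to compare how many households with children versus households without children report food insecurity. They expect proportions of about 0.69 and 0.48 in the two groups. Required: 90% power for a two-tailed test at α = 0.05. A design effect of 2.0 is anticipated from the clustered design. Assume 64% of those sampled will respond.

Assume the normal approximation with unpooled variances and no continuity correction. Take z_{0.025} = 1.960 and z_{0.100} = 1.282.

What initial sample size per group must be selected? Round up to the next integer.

n = (z_{α/2} + z_β)² · [p₁(1−p₁) + p₂(1−p₂)] / (p₁ − p₂)²
  = (1.960 + 1.282)² · (0.69·0.31 + 0.48·0.52) / (0.21)²
  = (3.242)² · (0.2139 + 0.2496) / 0.0441
  = 10.5106 · 0.4635 / 0.0441
  = 110.47
Design effect: 2.0 × 110.47 = 220.94.
Adjust for 64% response: 220.94 / 0.64 = 345.21.
Round up → n = 346 per group.

n = 346 per group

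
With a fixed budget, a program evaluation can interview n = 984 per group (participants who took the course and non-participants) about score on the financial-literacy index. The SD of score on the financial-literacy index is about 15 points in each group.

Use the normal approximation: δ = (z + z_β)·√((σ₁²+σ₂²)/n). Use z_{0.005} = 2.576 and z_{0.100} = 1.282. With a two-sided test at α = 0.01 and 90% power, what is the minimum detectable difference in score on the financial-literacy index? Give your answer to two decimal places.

Minimum detectable difference ≈ 2.61 points

δ = (z_{α/2} + z_β) · √((σ₁²+σ₂²)/n)
  = (2.576 + 1.282) · √(450/984)
  = 3.858 · √0.45732
  = 3.858 · 0.6763
  = 2.6090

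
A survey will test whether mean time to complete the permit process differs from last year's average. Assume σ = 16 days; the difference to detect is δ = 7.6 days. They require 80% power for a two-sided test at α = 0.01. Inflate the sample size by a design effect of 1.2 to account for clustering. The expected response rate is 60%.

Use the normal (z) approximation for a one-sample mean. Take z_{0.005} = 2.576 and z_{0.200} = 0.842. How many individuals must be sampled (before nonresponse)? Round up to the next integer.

n = (z_{α/2} + z_β)² · σ² / δ²
  = (2.576 + 0.842)² · 16² / 7.6²
  = 11.6827 · 256 / 57.76
  = 51.78
Design effect: 1.2 × 51.78 = 62.14.
Adjust for 60% response: 62.14 / 0.60 = 103.56.
Round up → n = 104.

n = 104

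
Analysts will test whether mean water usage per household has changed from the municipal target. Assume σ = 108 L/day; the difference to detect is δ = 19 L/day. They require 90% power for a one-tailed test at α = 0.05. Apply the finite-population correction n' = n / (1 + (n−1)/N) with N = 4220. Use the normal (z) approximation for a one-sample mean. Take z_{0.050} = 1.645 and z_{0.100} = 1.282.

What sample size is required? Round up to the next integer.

n = 260

n = (z_α + z_β)² · σ² / δ²
  = (1.645 + 1.282)² · 108² / 19²
  = 8.5673 · 11664 / 361
  = 276.81
Finite-population correction (N = 4220): 276.81 / (1 + (276.81 − 1)/4220) = 259.83.
Round up → n = 260.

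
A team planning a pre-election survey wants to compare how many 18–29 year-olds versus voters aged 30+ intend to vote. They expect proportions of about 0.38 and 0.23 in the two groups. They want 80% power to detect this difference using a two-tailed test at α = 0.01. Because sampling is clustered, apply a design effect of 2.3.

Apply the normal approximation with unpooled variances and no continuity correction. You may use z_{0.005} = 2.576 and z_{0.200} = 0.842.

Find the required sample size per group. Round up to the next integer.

n = (z_{α/2} + z_β)² · [p₁(1−p₁) + p₂(1−p₂)] / (p₁ − p₂)²
  = (2.576 + 0.842)² · (0.38·0.62 + 0.23·0.77) / (0.15)²
  = (3.418)² · (0.2356 + 0.1771) / 0.0225
  = 11.6827 · 0.4127 / 0.0225
  = 214.29
Design effect: 2.3 × 214.29 = 492.86.
Round up → n = 493 per group.

n = 493 per group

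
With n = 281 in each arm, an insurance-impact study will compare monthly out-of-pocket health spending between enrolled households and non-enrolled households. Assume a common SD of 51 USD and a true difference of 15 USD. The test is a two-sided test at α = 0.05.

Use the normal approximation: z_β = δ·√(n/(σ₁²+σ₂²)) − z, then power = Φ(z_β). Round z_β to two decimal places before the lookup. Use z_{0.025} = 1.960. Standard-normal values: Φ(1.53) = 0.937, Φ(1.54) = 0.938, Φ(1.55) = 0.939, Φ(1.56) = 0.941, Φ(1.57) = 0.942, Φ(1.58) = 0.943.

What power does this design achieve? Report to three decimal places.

z_β = δ·√(n/(σ₁²+σ₂²)) − z_{α/2}
    = 15 · √(281/5202) − 1.960
    = 15 · 0.23242 − 1.960
    = 3.4863 − 1.960 = 1.5263 → 1.53
Power = Φ(1.53) = 0.937.

Power ≈ 0.937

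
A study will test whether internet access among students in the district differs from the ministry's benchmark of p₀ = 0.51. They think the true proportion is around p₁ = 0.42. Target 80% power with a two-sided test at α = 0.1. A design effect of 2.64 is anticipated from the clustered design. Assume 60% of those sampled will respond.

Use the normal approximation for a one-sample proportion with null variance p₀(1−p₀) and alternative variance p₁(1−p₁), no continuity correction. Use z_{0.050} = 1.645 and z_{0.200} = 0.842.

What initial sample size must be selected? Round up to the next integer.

n = [z_{α/2}·√(p₀q₀) + z_β·√(p₁q₁)]² / (p₁ − p₀)²
  = [1.645·√(0.51·0.49) + 0.842·√(0.42·0.58)]² / (-0.09)²
  = [1.645·0.4999 + 0.842·0.4936]² / 0.0081
  = [1.2379]² / 0.0081
  = 189.19
Design effect: 2.64 × 189.19 = 499.46.
Adjust for 60% response: 499.46 / 0.60 = 832.43.
Round up → n = 833.

n = 833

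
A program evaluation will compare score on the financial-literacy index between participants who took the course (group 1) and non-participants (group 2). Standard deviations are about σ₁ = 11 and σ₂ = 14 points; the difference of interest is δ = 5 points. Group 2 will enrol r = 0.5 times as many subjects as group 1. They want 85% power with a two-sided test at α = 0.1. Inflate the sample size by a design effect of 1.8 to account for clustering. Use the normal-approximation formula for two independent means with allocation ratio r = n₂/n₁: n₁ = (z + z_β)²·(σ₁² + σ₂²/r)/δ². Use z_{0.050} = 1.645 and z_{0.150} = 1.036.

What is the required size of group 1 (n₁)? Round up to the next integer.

n₁ = 266

n₁ = (z_{α/2} + z_β)² · (σ₁² + σ₂²/r) / δ²
   = (1.645 + 1.036)² · (11² + 14²/0.5) / 5²
   = 7.1878 · (121 + 392) / 25
   = 7.1878 · 513 / 25
   = 147.49
Design effect: 1.8 × 147.49 = 265.49.
Round up → n₁ = 266; n₂ = r·n₁ = 0.5 × 266 = 133.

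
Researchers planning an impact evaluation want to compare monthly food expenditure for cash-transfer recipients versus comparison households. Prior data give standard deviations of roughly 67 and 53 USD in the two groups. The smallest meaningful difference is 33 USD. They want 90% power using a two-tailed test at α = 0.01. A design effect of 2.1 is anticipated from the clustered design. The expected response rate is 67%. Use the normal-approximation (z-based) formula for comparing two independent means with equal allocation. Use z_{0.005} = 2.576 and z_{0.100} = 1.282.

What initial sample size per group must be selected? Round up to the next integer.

n = (z_{α/2} + z_β)² · (σ₁² + σ₂²) / δ²
  = (2.576 + 1.282)² · (67² + 53² = 7298) / 33²
  = 14.8842 · 7298 / 1089
  = 99.75
Design effect: 2.1 × 99.75 = 209.47.
Adjust for 67% response: 209.47 / 0.67 = 312.64.
Round up → n = 313 per group.

n = 313 per group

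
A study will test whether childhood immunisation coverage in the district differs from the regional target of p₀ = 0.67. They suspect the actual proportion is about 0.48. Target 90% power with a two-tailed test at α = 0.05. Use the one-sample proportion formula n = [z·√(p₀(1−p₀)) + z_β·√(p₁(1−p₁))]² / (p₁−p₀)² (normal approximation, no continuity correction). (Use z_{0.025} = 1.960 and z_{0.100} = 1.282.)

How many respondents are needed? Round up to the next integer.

n = 68

n = [z_{α/2}·√(p₀q₀) + z_β·√(p₁q₁)]² / (p₁ − p₀)²
  = [1.960·√(0.67·0.33) + 1.282·√(0.48·0.52)]² / (-0.19)²
  = [1.960·0.4702 + 1.282·0.4996]² / 0.0361
  = [1.5621]² / 0.0361
  = 67.59
Round up → n = 68.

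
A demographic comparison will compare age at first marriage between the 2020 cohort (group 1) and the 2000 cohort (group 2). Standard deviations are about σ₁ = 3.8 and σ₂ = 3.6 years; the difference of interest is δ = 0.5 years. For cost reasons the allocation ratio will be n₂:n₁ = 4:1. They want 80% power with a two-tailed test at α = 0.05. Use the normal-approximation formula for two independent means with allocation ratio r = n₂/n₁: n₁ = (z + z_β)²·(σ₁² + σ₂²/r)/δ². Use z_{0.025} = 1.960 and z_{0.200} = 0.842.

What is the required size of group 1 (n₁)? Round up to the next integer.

n₁ = 556

n₁ = (z_{α/2} + z_β)² · (σ₁² + σ₂²/r) / δ²
   = (1.960 + 0.842)² · (3.8² + 3.6²/4) / 0.5²
   = 7.8512 · (14.44 + 3.24) / 0.25
   = 7.8512 · 17.68 / 0.25
   = 555.24
Round up → n₁ = 556; n₂ = r·n₁ = 4 × 556 = 2224.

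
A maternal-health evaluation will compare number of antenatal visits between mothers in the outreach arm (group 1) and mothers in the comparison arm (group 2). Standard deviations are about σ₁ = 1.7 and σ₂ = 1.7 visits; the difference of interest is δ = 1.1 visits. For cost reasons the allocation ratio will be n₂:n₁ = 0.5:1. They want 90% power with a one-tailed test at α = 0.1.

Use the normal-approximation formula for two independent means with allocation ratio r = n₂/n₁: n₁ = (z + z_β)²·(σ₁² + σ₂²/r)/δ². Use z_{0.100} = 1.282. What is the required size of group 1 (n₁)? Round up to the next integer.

n₁ = 48

n₁ = (z_α + z_β)² · (σ₁² + σ₂²/r) / δ²
   = (1.282 + 1.282)² · (1.7² + 1.7²/0.5) / 1.1²
   = 6.5741 · (2.89 + 5.78) / 1.21
   = 6.5741 · 8.67 / 1.21
   = 47.11
Round up → n₁ = 48; n₂ = r·n₁ = 0.5 × 48 = 24.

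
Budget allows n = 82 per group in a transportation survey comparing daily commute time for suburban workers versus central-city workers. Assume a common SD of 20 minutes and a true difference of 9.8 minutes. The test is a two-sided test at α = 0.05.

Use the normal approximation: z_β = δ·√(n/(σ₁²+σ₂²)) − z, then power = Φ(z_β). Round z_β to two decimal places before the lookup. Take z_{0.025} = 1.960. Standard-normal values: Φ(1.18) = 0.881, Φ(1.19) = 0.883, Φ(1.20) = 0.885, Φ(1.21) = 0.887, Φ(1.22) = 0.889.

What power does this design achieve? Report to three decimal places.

z_β = δ·√(n/(σ₁²+σ₂²)) − z_{α/2}
    = 9.8 · √(82/800) − 1.960
    = 9.8 · 0.32016 − 1.960
    = 3.1375 − 1.960 = 1.1775 → 1.18
Power = Φ(1.18) = 0.881.

Power ≈ 0.881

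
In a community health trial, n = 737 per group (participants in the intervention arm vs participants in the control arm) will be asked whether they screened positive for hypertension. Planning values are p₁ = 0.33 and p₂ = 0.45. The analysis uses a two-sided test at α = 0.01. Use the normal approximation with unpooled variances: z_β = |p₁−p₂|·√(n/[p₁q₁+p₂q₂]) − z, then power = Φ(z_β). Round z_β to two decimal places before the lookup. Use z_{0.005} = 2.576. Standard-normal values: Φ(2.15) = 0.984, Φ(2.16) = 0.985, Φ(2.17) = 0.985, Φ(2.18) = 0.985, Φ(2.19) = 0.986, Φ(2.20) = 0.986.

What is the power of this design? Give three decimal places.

z_β = |p₁−p₂|·√(n/[p₁q₁+p₂q₂]) − z_{α/2}
    = 0.12 · √(737/0.4686) − 2.576
    = 0.12 · 39.6582 − 2.576
    = 4.7590 − 2.576 = 2.1830 → 2.18
Power = Φ(2.18) = 0.985.

Power ≈ 0.985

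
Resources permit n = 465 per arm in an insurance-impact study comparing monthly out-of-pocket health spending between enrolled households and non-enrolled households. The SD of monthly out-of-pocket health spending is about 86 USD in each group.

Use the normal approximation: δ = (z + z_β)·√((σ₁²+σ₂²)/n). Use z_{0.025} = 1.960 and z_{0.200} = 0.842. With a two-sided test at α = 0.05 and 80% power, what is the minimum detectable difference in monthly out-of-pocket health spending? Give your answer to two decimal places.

δ = (z_{α/2} + z_β) · √((σ₁²+σ₂²)/n)
  = (1.960 + 0.842) · √(14792/465)
  = 2.802 · √31.8108
  = 2.802 · 5.6401
  = 15.8036

Minimum detectable difference ≈ 15.80 USD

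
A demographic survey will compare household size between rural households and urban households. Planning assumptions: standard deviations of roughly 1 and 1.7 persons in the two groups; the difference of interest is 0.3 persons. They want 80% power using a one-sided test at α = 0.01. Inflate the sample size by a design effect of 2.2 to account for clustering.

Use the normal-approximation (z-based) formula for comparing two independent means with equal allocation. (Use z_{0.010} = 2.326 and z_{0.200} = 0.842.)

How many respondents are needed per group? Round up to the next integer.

n = (z_α + z_β)² · (σ₁² + σ₂²) / δ²
  = (2.326 + 0.842)² · (1² + 1.7² = 3.89) / 0.3²
  = 10.0362 · 3.89 / 0.09
  = 433.79
Design effect: 2.2 × 433.79 = 954.33.
Round up → n = 955 per group.

n = 955 per group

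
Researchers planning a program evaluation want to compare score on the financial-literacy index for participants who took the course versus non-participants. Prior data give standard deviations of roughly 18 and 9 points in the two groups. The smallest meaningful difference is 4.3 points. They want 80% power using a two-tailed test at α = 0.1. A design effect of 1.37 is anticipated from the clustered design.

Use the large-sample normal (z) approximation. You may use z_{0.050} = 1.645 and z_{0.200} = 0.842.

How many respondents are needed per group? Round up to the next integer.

n = 186 per group

n = (z_{α/2} + z_β)² · (σ₁² + σ₂²) / δ²
  = (1.645 + 0.842)² · (18² + 9² = 405) / 4.3²
  = 6.1852 · 405 / 18.49
  = 135.48
Design effect: 1.37 × 135.48 = 185.61.
Round up → n = 186 per group.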